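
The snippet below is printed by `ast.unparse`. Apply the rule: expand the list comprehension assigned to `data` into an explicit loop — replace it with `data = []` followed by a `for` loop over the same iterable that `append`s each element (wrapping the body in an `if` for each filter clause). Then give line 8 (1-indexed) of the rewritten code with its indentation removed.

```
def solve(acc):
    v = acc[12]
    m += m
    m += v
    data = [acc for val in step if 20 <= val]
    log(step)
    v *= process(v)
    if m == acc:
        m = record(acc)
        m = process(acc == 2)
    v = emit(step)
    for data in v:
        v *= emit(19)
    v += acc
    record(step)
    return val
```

Transformed code:
def solve(acc):
    v = acc[12]
    m += m
    m += v
    data = []
    for val in step:
        if 20 <= val:
            data.append(acc)
    log(step)
    v *= process(v)
    if m == acc:
        m = record(acc)
        m = process(acc == 2)
    v = emit(step)
    for data in v:
        v *= emit(19)
    v += acc
    record(step)
    return val

data.append(acc)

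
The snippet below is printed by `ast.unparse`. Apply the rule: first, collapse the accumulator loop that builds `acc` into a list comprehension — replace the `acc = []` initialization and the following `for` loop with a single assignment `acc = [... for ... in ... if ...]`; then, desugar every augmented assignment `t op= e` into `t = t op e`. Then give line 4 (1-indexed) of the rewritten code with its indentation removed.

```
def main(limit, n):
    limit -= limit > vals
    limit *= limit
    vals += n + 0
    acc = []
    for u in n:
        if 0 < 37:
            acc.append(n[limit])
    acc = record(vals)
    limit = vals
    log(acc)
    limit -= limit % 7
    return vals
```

Transformed code:
def main(limit, n):
    limit = limit - (limit > vals)
    limit = limit * limit
    vals = vals + (n + 0)
    acc = [n[limit] for u in n if 0 < 37]
    acc = record(vals)
    limit = vals
    log(acc)
    limit = limit - limit % 7
    return vals

vals = vals + (n + 0)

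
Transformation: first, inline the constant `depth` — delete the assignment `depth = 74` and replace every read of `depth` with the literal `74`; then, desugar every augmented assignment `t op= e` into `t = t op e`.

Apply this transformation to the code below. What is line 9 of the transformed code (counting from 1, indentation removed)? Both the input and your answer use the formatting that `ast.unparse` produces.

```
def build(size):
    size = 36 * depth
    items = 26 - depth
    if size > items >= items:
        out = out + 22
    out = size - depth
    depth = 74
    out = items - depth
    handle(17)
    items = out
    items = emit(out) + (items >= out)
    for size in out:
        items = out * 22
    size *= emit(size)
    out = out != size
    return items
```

Transformed code:
def build(size):
    size = 36 * 74
    items = 26 - 74
    if size > items >= items:
        out = out + 22
    out = size - 74
    out = items - 74
    handle(17)
    items = out
    items = emit(out) + (items >= out)
    for size in out:
        items = out * 22
    size = size * emit(size)
    out = out != size
    return items

items = out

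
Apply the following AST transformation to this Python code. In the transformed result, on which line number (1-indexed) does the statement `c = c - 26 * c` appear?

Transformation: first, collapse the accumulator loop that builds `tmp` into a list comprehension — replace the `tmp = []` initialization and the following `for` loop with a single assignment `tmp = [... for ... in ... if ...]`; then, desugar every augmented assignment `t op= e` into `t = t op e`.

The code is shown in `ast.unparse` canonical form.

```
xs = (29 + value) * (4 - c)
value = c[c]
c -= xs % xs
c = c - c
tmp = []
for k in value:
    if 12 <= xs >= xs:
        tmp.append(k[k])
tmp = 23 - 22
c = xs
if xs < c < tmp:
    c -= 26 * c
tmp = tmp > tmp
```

9

Transformed code:
xs = (29 + value) * (4 - c)
value = c[c]
c = c - xs % xs
c = c - c
tmp = [k[k] for k in value if 12 <= xs >= xs]
tmp = 23 - 22
c = xs
if xs < c < tmp:
    c = c - 26 * c
tmp = tmp > tmp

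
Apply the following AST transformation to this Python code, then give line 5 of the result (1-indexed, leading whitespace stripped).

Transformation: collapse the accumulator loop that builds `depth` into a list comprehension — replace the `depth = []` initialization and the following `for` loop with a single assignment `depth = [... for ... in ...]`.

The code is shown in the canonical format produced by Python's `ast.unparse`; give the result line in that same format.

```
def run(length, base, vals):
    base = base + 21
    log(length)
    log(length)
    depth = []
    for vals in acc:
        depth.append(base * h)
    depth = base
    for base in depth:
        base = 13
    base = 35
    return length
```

Transformed code:
def run(length, base, vals):
    base = base + 21
    log(length)
    log(length)
    depth = [base * h for vals in acc]
    depth = base
    for base in depth:
        base = 13
    base = 35
    return length

depth = [base * h for vals in acc]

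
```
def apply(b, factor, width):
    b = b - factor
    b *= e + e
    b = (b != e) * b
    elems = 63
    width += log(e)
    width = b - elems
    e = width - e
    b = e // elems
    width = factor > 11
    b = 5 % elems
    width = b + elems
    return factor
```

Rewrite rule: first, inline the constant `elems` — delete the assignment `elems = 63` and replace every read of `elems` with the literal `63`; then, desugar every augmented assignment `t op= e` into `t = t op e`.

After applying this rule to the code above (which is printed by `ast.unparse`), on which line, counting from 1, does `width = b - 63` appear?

6

Transformed code:
def apply(b, factor, width):
    b = b - factor
    b = b * (e + e)
    b = (b != e) * b
    width = width + log(e)
    width = b - 63
    e = width - e
    b = e // 63
    width = factor > 11
    b = 5 % 63
    width = b + 63
    return factor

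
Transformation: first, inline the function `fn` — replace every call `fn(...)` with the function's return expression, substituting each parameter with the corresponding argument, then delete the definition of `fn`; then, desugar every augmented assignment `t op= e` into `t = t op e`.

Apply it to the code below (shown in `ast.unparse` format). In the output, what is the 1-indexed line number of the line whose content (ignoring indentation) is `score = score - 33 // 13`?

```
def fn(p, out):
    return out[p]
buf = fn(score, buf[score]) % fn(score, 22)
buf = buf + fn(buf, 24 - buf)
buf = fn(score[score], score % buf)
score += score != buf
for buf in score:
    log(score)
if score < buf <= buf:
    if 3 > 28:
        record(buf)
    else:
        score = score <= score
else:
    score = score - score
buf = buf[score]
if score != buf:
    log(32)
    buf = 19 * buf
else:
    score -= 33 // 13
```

19

Transformed code:
buf = buf[score][score] % 22[score]
buf = buf + (24 - buf)[buf]
buf = (score % buf)[score[score]]
score = score + (score != buf)
for buf in score:
    log(score)
if score < buf <= buf:
    if 3 > 28:
        record(buf)
    else:
        score = score <= score
else:
    score = score - score
buf = buf[score]
if score != buf:
    log(32)
    buf = 19 * buf
else:
    score = score - 33 // 13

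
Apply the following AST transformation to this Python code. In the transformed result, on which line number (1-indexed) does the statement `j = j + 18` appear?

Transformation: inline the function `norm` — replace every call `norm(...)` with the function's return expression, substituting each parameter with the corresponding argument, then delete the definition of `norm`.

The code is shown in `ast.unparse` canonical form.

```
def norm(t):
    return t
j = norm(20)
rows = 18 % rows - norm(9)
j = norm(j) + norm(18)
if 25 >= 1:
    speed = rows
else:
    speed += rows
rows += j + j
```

Transformed code:
j = 20
rows = 18 % rows - 9
j = j + 18
if 25 >= 1:
    speed = rows
else:
    speed += rows
rows += j + j

3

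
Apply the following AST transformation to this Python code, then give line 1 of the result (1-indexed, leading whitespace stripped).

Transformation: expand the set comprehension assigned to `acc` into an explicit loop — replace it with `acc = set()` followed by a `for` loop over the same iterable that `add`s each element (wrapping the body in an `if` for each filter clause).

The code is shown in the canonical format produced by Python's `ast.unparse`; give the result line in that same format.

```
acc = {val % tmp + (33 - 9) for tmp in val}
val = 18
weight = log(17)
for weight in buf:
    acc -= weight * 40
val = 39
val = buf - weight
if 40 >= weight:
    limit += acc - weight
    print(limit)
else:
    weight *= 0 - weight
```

acc = set()

Transformed code:
acc = set()
for tmp in val:
    acc.add(val % tmp + (33 - 9))
val = 18
weight = log(17)
for weight in buf:
    acc -= weight * 40
val = 39
val = buf - weight
if 40 >= weight:
    limit += acc - weight
    print(limit)
else:
    weight *= 0 - weight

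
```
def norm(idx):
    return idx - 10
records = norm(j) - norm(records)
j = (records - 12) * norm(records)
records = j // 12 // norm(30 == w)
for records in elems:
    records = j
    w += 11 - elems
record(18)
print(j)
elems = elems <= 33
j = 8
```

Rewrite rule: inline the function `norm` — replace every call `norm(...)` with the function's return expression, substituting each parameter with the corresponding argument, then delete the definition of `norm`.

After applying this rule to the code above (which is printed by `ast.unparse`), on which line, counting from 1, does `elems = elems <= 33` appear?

9

Transformed code:
records = j - 10 - (records - 10)
j = (records - 12) * (records - 10)
records = j // 12 // ((30 == w) - 10)
for records in elems:
    records = j
    w += 11 - elems
record(18)
print(j)
elems = elems <= 33
j = 8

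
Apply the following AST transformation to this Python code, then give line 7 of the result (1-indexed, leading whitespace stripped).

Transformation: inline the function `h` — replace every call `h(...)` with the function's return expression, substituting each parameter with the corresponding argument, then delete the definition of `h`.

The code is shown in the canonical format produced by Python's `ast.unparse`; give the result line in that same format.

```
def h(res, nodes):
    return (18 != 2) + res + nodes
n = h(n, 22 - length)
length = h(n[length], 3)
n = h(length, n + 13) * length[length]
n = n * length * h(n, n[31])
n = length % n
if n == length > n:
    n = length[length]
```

n = length[length]

Transformed code:
n = (18 != 2) + n + (22 - length)
length = (18 != 2) + n[length] + 3
n = ((18 != 2) + length + (n + 13)) * length[length]
n = n * length * ((18 != 2) + n + n[31])
n = length % n
if n == length > n:
    n = length[length]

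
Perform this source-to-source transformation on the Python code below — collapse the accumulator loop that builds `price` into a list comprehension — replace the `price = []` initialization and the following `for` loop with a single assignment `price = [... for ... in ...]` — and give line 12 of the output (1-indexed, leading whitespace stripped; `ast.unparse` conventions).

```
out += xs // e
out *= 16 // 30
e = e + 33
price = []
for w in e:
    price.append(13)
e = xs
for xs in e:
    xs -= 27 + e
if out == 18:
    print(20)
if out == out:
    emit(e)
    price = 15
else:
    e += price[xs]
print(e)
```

price = 15

Transformed code:
out += xs // e
out *= 16 // 30
e = e + 33
price = [13 for w in e]
e = xs
for xs in e:
    xs -= 27 + e
if out == 18:
    print(20)
if out == out:
    emit(e)
    price = 15
else:
    e += price[xs]
print(e)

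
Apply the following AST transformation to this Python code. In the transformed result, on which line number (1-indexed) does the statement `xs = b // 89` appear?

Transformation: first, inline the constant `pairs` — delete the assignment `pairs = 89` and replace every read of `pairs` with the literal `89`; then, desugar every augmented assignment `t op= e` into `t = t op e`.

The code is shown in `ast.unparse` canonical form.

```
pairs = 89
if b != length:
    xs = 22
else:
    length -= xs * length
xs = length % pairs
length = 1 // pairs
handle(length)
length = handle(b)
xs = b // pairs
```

9

Transformed code:
if b != length:
    xs = 22
else:
    length = length - xs * length
xs = length % 89
length = 1 // 89
handle(length)
length = handle(b)
xs = b // 89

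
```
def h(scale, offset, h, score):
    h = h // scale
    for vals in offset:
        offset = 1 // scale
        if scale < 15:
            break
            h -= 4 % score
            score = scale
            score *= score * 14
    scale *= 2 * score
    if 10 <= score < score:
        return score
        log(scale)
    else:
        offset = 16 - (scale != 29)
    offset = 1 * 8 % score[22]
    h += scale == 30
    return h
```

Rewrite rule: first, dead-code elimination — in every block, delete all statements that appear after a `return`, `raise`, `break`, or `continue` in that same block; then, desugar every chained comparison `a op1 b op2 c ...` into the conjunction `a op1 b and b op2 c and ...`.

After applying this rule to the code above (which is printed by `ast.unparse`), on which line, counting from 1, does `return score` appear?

9

Transformed code:
def h(scale, offset, h, score):
    h = h // scale
    for vals in offset:
        offset = 1 // scale
        if scale < 15:
            break
    scale *= 2 * score
    if 10 <= score and score < score:
        return score
    else:
        offset = 16 - (scale != 29)
    offset = 1 * 8 % score[22]
    h += scale == 30
    return h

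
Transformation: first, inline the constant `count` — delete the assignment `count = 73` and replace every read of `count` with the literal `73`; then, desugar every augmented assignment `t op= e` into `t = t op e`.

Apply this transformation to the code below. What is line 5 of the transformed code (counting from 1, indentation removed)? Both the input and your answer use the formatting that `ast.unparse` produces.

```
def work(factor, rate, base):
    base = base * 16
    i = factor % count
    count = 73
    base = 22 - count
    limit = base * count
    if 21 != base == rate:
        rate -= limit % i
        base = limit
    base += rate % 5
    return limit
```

Transformed code:
def work(factor, rate, base):
    base = base * 16
    i = factor % 73
    base = 22 - 73
    limit = base * 73
    if 21 != base == rate:
        rate = rate - limit % i
        base = limit
    base = base + rate % 5
    return limit

limit = base * 73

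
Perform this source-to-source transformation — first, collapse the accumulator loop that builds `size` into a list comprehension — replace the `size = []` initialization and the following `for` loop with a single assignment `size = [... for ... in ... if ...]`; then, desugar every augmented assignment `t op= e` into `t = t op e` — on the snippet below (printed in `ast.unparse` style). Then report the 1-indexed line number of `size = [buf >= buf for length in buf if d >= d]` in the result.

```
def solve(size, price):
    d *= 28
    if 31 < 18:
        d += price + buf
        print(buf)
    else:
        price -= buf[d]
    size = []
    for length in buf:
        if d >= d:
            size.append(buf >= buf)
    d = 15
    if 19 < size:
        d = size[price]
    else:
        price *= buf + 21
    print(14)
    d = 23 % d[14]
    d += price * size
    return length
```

Transformed code:
def solve(size, price):
    d = d * 28
    if 31 < 18:
        d = d + (price + buf)
        print(buf)
    else:
        price = price - buf[d]
    size = [buf >= buf for length in buf if d >= d]
    d = 15
    if 19 < size:
        d = size[price]
    else:
        price = price * (buf + 21)
    print(14)
    d = 23 % d[14]
    d = d + price * size
    return length

8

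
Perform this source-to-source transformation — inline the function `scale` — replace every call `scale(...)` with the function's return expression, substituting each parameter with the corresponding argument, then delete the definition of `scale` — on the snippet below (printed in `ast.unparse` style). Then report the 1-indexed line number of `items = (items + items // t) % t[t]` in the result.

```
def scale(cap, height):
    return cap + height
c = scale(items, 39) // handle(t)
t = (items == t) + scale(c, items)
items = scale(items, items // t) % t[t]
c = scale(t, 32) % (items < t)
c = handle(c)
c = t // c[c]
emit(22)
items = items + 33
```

3

Transformed code:
c = (items + 39) // handle(t)
t = (items == t) + (c + items)
items = (items + items // t) % t[t]
c = (t + 32) % (items < t)
c = handle(c)
c = t // c[c]
emit(22)
items = items + 33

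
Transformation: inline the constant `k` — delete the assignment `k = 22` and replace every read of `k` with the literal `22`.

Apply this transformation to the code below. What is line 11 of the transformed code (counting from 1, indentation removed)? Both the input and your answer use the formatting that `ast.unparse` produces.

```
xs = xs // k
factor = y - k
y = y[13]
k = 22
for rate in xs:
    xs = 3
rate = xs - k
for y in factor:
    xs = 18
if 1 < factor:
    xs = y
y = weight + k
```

Transformed code:
xs = xs // 22
factor = y - 22
y = y[13]
for rate in xs:
    xs = 3
rate = xs - 22
for y in factor:
    xs = 18
if 1 < factor:
    xs = y
y = weight + 22

y = weight + 22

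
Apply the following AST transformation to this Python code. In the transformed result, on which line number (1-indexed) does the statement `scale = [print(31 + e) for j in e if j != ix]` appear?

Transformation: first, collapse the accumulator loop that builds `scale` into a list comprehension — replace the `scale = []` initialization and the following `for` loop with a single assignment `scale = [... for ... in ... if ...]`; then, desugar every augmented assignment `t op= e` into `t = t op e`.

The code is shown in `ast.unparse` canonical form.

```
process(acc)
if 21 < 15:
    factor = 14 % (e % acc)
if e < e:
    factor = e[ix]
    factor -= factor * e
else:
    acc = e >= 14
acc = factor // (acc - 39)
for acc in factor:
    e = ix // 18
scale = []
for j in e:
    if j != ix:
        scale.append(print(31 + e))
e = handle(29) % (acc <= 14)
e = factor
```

Transformed code:
process(acc)
if 21 < 15:
    factor = 14 % (e % acc)
if e < e:
    factor = e[ix]
    factor = factor - factor * e
else:
    acc = e >= 14
acc = factor // (acc - 39)
for acc in factor:
    e = ix // 18
scale = [print(31 + e) for j in e if j != ix]
e = handle(29) % (acc <= 14)
e = factor

12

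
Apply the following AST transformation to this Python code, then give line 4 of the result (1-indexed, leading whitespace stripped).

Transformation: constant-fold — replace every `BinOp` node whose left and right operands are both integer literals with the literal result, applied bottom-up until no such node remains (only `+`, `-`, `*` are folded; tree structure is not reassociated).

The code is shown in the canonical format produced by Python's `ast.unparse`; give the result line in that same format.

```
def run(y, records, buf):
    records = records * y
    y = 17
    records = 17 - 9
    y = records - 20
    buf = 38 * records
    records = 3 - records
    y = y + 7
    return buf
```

Transformed code:
def run(y, records, buf):
    records = records * y
    y = 17
    records = 8
    y = records - 20
    buf = 38 * records
    records = 3 - records
    y = y + 7
    return buf

records = 8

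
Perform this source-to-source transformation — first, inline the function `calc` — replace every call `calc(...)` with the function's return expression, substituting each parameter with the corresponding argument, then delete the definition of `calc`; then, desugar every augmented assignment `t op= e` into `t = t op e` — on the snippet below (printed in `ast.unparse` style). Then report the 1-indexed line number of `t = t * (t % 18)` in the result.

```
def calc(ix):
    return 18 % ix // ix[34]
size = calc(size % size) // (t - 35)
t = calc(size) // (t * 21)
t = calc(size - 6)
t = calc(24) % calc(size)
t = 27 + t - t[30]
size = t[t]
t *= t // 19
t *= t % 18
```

8

Transformed code:
size = 18 % (size % size) // (size % size)[34] // (t - 35)
t = 18 % size // size[34] // (t * 21)
t = 18 % (size - 6) // (size - 6)[34]
t = 18 % 24 // 24[34] % (18 % size // size[34])
t = 27 + t - t[30]
size = t[t]
t = t * (t // 19)
t = t * (t % 18)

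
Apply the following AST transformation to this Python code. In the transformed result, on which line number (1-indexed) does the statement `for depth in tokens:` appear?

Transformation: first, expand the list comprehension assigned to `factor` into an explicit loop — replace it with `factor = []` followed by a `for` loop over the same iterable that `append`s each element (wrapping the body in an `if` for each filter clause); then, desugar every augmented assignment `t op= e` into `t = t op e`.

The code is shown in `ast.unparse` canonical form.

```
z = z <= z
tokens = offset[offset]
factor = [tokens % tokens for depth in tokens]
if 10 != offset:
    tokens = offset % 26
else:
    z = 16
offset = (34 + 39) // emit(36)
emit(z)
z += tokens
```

4

Transformed code:
z = z <= z
tokens = offset[offset]
factor = []
for depth in tokens:
    factor.append(tokens % tokens)
if 10 != offset:
    tokens = offset % 26
else:
    z = 16
offset = (34 + 39) // emit(36)
emit(z)
z = z + tokens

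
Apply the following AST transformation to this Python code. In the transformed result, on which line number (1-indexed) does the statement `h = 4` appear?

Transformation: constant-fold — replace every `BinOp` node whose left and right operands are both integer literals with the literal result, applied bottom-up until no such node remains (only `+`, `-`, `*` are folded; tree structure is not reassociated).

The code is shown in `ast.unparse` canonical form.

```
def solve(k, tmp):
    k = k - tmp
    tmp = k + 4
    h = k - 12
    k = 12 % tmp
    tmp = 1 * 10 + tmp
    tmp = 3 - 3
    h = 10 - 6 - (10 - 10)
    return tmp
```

8

Transformed code:
def solve(k, tmp):
    k = k - tmp
    tmp = k + 4
    h = k - 12
    k = 12 % tmp
    tmp = 10 + tmp
    tmp = 0
    h = 4
    return tmp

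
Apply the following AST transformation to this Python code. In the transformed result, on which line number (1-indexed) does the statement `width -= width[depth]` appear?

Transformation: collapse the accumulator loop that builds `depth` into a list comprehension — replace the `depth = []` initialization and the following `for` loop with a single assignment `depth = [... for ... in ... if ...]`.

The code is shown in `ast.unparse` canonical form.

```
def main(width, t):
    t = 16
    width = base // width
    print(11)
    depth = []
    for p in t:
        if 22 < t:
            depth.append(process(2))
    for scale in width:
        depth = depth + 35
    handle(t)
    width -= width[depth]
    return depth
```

Transformed code:
def main(width, t):
    t = 16
    width = base // width
    print(11)
    depth = [process(2) for p in t if 22 < t]
    for scale in width:
        depth = depth + 35
    handle(t)
    width -= width[depth]
    return depth

9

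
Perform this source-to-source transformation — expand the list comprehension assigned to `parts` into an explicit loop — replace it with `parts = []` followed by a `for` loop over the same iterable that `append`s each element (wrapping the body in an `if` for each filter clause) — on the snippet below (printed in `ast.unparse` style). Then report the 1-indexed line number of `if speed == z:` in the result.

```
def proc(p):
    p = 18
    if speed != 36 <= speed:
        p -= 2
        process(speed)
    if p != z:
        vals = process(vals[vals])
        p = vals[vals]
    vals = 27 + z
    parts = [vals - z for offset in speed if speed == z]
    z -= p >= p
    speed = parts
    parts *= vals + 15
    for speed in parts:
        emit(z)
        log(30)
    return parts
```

12

Transformed code:
def proc(p):
    p = 18
    if speed != 36 <= speed:
        p -= 2
        process(speed)
    if p != z:
        vals = process(vals[vals])
        p = vals[vals]
    vals = 27 + z
    parts = []
    for offset in speed:
        if speed == z:
            parts.append(vals - z)
    z -= p >= p
    speed = parts
    parts *= vals + 15
    for speed in parts:
        emit(z)
        log(30)
    return parts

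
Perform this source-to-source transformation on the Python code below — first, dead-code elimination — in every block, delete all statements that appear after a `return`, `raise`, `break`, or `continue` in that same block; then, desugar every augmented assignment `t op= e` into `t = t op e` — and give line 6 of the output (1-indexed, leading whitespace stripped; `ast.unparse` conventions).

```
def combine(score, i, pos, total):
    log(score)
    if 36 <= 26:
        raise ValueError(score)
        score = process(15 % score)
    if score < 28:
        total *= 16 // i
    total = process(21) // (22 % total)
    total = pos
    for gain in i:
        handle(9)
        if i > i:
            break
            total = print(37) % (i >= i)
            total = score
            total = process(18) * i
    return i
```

Transformed code:
def combine(score, i, pos, total):
    log(score)
    if 36 <= 26:
        raise ValueError(score)
    if score < 28:
        total = total * (16 // i)
    total = process(21) // (22 % total)
    total = pos
    for gain in i:
        handle(9)
        if i > i:
            break
    return i

total = total * (16 // i)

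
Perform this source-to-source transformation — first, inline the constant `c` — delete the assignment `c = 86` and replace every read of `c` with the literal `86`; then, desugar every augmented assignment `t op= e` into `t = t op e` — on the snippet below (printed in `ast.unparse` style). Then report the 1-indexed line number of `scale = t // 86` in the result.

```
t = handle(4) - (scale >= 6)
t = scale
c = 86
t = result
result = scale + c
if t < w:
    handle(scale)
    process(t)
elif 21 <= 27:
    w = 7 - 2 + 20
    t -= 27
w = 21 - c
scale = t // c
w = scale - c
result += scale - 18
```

Transformed code:
t = handle(4) - (scale >= 6)
t = scale
t = result
result = scale + 86
if t < w:
    handle(scale)
    process(t)
elif 21 <= 27:
    w = 7 - 2 + 20
    t = t - 27
w = 21 - 86
scale = t // 86
w = scale - 86
result = result + (scale - 18)

12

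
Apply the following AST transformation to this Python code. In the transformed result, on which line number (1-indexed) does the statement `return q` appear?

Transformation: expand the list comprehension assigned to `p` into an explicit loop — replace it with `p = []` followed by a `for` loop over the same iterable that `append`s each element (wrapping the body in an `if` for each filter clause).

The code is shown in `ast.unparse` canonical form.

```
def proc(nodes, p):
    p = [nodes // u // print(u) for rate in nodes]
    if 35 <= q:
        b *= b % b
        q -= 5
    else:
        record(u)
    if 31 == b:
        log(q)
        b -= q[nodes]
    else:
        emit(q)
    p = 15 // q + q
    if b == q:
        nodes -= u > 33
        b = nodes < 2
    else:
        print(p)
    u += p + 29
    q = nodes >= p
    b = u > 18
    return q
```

Transformed code:
def proc(nodes, p):
    p = []
    for rate in nodes:
        p.append(nodes // u // print(u))
    if 35 <= q:
        b *= b % b
        q -= 5
    else:
        record(u)
    if 31 == b:
        log(q)
        b -= q[nodes]
    else:
        emit(q)
    p = 15 // q + q
    if b == q:
        nodes -= u > 33
        b = nodes < 2
    else:
        print(p)
    u += p + 29
    q = nodes >= p
    b = u > 18
    return q

24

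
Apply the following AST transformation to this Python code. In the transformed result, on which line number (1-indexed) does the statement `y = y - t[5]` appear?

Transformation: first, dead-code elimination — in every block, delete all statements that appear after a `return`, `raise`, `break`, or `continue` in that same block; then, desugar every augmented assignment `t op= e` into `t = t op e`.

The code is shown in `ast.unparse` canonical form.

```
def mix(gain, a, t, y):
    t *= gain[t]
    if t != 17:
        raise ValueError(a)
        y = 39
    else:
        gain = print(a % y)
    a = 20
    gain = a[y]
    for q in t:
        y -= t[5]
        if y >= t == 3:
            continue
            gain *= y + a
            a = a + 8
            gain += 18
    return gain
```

Transformed code:
def mix(gain, a, t, y):
    t = t * gain[t]
    if t != 17:
        raise ValueError(a)
    else:
        gain = print(a % y)
    a = 20
    gain = a[y]
    for q in t:
        y = y - t[5]
        if y >= t == 3:
            continue
    return gain

10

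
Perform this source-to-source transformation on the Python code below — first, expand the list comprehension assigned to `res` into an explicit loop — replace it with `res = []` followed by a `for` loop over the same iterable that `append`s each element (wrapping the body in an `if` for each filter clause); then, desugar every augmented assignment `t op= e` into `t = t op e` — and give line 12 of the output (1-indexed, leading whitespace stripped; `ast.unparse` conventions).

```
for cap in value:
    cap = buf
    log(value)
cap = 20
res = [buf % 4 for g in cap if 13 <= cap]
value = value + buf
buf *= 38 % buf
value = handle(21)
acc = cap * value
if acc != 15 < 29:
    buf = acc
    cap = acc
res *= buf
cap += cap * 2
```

Transformed code:
for cap in value:
    cap = buf
    log(value)
cap = 20
res = []
for g in cap:
    if 13 <= cap:
        res.append(buf % 4)
value = value + buf
buf = buf * (38 % buf)
value = handle(21)
acc = cap * value
if acc != 15 < 29:
    buf = acc
    cap = acc
res = res * buf
cap = cap + cap * 2

acc = cap * value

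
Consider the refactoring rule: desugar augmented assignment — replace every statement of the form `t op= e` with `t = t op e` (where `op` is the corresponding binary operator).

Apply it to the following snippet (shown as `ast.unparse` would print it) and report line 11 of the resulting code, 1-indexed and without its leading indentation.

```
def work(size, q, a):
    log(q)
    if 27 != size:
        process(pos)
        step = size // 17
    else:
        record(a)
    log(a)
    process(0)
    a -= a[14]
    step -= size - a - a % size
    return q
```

Transformed code:
def work(size, q, a):
    log(q)
    if 27 != size:
        process(pos)
        step = size // 17
    else:
        record(a)
    log(a)
    process(0)
    a = a - a[14]
    step = step - (size - a - a % size)
    return q

step = step - (size - a - a % size)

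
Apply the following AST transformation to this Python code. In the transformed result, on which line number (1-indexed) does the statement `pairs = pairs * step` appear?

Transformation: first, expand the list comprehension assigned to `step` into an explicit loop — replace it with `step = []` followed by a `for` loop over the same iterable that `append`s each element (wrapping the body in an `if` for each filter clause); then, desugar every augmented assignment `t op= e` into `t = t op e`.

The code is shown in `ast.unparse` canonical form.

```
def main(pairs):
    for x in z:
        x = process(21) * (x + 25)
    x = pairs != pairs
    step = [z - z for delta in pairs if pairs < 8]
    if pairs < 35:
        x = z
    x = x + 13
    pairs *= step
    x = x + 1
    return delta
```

Transformed code:
def main(pairs):
    for x in z:
        x = process(21) * (x + 25)
    x = pairs != pairs
    step = []
    for delta in pairs:
        if pairs < 8:
            step.append(z - z)
    if pairs < 35:
        x = z
    x = x + 13
    pairs = pairs * step
    x = x + 1
    return delta

12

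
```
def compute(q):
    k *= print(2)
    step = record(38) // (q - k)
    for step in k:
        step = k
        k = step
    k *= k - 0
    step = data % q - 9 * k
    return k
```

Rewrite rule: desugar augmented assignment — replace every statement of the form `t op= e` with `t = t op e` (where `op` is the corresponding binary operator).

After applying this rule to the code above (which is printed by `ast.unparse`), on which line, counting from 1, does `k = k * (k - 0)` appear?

7

Transformed code:
def compute(q):
    k = k * print(2)
    step = record(38) // (q - k)
    for step in k:
        step = k
        k = step
    k = k * (k - 0)
    step = data % q - 9 * k
    return k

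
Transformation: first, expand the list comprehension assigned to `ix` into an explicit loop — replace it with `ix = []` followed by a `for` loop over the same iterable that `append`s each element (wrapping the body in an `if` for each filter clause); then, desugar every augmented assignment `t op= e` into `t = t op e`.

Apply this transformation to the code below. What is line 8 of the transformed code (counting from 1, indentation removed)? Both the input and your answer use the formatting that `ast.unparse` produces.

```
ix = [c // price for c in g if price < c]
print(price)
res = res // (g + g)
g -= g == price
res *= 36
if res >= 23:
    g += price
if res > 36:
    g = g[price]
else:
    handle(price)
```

Transformed code:
ix = []
for c in g:
    if price < c:
        ix.append(c // price)
print(price)
res = res // (g + g)
g = g - (g == price)
res = res * 36
if res >= 23:
    g = g + price
if res > 36:
    g = g[price]
else:
    handle(price)

res = res * 36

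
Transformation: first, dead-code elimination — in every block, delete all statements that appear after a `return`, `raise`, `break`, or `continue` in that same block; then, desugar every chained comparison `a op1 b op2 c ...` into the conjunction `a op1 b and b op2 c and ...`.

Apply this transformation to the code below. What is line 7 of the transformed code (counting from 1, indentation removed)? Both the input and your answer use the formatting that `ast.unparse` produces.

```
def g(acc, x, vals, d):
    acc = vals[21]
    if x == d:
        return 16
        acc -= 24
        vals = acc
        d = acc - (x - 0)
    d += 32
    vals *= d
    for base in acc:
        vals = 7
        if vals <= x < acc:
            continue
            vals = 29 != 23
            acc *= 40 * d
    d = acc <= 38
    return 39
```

for base in acc:

Transformed code:
def g(acc, x, vals, d):
    acc = vals[21]
    if x == d:
        return 16
    d += 32
    vals *= d
    for base in acc:
        vals = 7
        if vals <= x and x < acc:
            continue
    d = acc <= 38
    return 39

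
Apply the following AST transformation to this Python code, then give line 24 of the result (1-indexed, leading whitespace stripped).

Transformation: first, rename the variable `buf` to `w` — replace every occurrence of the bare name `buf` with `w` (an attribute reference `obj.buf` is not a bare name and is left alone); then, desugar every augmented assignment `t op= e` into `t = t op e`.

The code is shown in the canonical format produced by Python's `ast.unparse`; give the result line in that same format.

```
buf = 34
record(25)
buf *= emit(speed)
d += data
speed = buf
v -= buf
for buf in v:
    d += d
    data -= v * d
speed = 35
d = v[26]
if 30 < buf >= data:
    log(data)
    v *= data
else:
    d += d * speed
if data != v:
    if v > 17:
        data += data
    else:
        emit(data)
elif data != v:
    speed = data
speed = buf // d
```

speed = w // d

Transformed code:
w = 34
record(25)
w = w * emit(speed)
d = d + data
speed = w
v = v - w
for w in v:
    d = d + d
    data = data - v * d
speed = 35
d = v[26]
if 30 < w >= data:
    log(data)
    v = v * data
else:
    d = d + d * speed
if data != v:
    if v > 17:
        data = data + data
    else:
        emit(data)
elif data != v:
    speed = data
speed = w // d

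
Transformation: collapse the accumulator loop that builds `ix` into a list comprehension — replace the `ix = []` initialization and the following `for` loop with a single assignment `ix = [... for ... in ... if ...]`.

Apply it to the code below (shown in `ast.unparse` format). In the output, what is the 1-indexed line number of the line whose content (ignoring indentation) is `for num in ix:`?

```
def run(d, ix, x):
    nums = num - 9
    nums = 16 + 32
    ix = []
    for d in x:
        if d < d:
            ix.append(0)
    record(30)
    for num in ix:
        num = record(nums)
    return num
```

6

Transformed code:
def run(d, ix, x):
    nums = num - 9
    nums = 16 + 32
    ix = [0 for d in x if d < d]
    record(30)
    for num in ix:
        num = record(nums)
    return num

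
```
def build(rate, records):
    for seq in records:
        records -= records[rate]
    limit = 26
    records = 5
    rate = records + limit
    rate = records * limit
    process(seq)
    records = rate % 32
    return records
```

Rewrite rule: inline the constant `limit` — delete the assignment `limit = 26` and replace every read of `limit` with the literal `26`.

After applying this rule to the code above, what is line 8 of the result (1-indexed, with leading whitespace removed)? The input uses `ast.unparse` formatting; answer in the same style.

records = rate % 32

Transformed code:
def build(rate, records):
    for seq in records:
        records -= records[rate]
    records = 5
    rate = records + 26
    rate = records * 26
    process(seq)
    records = rate % 32
    return records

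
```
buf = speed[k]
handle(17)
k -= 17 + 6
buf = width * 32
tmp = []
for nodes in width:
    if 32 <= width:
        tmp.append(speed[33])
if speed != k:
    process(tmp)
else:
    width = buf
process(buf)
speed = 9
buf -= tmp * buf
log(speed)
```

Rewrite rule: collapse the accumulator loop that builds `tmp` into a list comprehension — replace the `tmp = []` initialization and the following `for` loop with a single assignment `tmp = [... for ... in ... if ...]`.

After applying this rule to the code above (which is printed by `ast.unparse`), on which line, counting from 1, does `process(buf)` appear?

10

Transformed code:
buf = speed[k]
handle(17)
k -= 17 + 6
buf = width * 32
tmp = [speed[33] for nodes in width if 32 <= width]
if speed != k:
    process(tmp)
else:
    width = buf
process(buf)
speed = 9
buf -= tmp * buf
log(speed)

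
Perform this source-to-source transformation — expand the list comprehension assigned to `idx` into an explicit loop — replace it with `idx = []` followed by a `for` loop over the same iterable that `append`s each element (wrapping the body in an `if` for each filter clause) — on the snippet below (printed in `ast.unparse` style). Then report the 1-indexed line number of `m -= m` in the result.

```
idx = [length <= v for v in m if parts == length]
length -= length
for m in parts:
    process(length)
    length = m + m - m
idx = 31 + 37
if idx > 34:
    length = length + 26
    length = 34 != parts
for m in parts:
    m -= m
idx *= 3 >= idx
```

Transformed code:
idx = []
for v in m:
    if parts == length:
        idx.append(length <= v)
length -= length
for m in parts:
    process(length)
    length = m + m - m
idx = 31 + 37
if idx > 34:
    length = length + 26
    length = 34 != parts
for m in parts:
    m -= m
idx *= 3 >= idx

14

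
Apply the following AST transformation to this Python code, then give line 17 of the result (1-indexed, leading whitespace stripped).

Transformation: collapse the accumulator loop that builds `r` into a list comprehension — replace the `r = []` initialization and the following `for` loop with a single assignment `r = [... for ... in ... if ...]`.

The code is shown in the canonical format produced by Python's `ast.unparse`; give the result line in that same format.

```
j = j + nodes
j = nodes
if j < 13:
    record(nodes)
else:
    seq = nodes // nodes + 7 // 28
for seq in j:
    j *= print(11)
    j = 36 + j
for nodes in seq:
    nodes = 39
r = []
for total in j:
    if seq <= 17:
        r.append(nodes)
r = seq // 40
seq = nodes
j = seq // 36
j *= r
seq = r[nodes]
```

seq = r[nodes]

Transformed code:
j = j + nodes
j = nodes
if j < 13:
    record(nodes)
else:
    seq = nodes // nodes + 7 // 28
for seq in j:
    j *= print(11)
    j = 36 + j
for nodes in seq:
    nodes = 39
r = [nodes for total in j if seq <= 17]
r = seq // 40
seq = nodes
j = seq // 36
j *= r
seq = r[nodes]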